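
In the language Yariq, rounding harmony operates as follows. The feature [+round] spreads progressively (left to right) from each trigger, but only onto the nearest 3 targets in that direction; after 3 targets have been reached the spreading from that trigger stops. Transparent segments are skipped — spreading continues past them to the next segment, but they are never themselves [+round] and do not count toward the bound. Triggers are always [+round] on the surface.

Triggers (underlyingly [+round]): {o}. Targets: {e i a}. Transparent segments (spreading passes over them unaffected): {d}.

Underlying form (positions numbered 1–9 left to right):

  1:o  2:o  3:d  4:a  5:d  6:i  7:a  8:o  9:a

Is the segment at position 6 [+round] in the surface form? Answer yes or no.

yes

From /o/ at 1 rightward: 2 /o/ is itself a trigger — this domain ends here.
From /o/ at 2 rightward: 3 /d/ transparent; 4 /a/ → [+round]; 5 /d/ transparent; 6 /i/ → [+round]; 7 /a/ → [+round]; bound reached.
From /o/ at 8 rightward: 9 /a/ → [+round]; word edge.
[+round] positions on the surface: 1 2 4 6 7 8 9.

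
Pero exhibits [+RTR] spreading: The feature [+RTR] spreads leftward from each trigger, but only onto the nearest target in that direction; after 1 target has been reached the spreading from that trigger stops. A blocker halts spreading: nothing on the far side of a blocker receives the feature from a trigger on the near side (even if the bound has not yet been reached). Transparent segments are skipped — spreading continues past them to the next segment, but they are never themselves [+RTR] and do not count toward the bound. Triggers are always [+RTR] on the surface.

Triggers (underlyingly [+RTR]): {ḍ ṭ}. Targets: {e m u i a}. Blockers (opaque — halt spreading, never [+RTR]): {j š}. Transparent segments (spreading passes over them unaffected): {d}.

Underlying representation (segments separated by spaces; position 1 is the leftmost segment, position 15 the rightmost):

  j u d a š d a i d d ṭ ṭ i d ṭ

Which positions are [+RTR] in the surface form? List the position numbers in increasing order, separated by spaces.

8 11 12 13 15

From /ṭ/ at 11 leftward: 10 /d/ transparent; 9 /d/ transparent; 8 /i/ → [+RTR]; bound reached.
From /ṭ/ at 12 leftward: 11 /ṭ/ is itself a trigger — this domain ends here.
From /ṭ/ at 15 leftward: 14 /d/ transparent; 13 /i/ → [+RTR]; bound reached.
Targets with no active source: positions 2 4 7 stay [-emphatic].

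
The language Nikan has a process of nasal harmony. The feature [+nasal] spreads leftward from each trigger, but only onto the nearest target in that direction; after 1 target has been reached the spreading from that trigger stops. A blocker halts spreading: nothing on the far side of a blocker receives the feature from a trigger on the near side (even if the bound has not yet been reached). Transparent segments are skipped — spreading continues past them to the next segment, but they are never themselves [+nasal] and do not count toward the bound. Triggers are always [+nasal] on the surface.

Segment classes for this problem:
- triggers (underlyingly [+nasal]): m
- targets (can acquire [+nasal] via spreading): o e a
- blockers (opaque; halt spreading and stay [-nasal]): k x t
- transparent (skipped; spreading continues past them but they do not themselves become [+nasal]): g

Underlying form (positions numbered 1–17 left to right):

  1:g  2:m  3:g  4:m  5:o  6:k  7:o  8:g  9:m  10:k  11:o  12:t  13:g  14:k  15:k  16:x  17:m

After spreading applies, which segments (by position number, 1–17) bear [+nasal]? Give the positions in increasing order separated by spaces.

From /m/ at 2 leftward: 1 /g/ transparent; word edge.
From /m/ at 4 leftward: 3 /g/ transparent; 2 /m/ is itself a trigger — this domain ends here.
From /m/ at 9 leftward: 8 /g/ transparent; 7 /o/ → [+nasal]; bound reached.
From /m/ at 17 leftward: 16 /x/ blocks.
Targets with no active source: positions 5 11 stay [-nasal].

2 4 7 9 17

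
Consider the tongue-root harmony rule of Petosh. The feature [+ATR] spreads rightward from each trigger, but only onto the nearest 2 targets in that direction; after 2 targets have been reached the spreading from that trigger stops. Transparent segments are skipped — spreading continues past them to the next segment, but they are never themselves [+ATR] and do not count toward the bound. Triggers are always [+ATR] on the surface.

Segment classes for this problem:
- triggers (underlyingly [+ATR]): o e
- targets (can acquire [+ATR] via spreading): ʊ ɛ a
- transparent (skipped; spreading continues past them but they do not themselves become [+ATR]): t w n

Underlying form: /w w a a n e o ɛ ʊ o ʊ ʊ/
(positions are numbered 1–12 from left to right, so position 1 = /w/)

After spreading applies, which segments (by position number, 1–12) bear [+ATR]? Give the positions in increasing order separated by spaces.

6 7 8 9 10 11 12

From /e/ at 6 rightward: 7 /o/ is itself a trigger — this domain ends here.
From /o/ at 7 rightward: 8 /ɛ/ → [+ATR]; 9 /ʊ/ → [+ATR]; bound reached.
From /o/ at 10 rightward: 11 /ʊ/ → [+ATR]; 12 /ʊ/ → [+ATR]; bound reached.
Targets with no active source: positions 3 4 stay [-ATR].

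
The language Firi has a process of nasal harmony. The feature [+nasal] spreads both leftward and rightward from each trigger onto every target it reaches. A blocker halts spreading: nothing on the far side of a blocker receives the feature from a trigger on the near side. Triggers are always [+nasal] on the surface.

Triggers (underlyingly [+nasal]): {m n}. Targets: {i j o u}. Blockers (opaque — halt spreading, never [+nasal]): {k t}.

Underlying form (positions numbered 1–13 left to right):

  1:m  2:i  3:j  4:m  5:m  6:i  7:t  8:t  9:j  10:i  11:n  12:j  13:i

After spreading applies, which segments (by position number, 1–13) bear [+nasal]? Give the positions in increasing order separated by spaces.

1 2 3 4 5 6 9 10 11 12 13

From /m/ at 1 rightward: 2 /i/ → [+nasal]; 3 /j/ → [+nasal]; 4 /m/ is itself a trigger — this domain ends here.
From /m/ at 1 leftward: word edge.
From /m/ at 4 rightward: 5 /m/ is itself a trigger — this domain ends here.
From /m/ at 4 leftward: 3 /j/ → [+nasal]; 2 /i/ → [+nasal]; 1 /m/ is itself a trigger — this domain ends here.
From /m/ at 5 rightward: 6 /i/ → [+nasal]; 7 /t/ blocks.
From /m/ at 5 leftward: 4 /m/ is itself a trigger — this domain ends here.
From /n/ at 11 rightward: 12 /j/ → [+nasal]; 13 /i/ → [+nasal]; word edge.
From /n/ at 11 leftward: 10 /i/ → [+nasal]; 9 /j/ → [+nasal]; 8 /t/ blocks.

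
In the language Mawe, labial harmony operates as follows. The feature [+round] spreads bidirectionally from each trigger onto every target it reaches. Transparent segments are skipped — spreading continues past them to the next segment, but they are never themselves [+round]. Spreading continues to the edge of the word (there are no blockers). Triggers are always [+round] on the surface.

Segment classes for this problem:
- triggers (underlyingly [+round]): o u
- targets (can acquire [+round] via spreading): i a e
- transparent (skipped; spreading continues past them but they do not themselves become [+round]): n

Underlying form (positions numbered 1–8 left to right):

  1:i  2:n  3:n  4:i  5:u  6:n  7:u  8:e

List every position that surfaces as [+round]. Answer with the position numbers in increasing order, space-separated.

From /u/ at 5 rightward: 6 /n/ transparent; 7 /u/ is itself a trigger — this domain ends here.
From /u/ at 5 leftward: 4 /i/ → [+round]; 3 /n/ transparent; 2 /n/ transparent; 1 /i/ → [+round]; word edge.
From /u/ at 7 rightward: 8 /e/ → [+round]; word edge.
From /u/ at 7 leftward: 6 /n/ transparent; 5 /u/ is itself a trigger — this domain ends here.

1 4 5 7 8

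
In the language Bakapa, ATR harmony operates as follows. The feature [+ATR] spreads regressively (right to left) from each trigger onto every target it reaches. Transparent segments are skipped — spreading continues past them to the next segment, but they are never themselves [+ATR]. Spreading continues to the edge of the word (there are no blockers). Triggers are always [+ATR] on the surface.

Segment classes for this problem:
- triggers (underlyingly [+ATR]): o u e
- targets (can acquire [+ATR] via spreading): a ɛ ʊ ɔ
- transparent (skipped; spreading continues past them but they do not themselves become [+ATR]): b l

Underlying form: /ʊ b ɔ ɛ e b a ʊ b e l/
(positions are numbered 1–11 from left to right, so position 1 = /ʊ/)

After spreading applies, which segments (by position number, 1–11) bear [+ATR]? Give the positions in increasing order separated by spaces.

From /e/ at 5 leftward: 4 /ɛ/ → [+ATR]; 3 /ɔ/ → [+ATR]; 2 /b/ transparent; 1 /ʊ/ → [+ATR]; word edge.
From /e/ at 10 leftward: 9 /b/ transparent; 8 /ʊ/ → [+ATR]; 7 /a/ → [+ATR]; 6 /b/ transparent; 5 /e/ is itself a trigger — this domain ends here.

1 3 4 5 7 8 10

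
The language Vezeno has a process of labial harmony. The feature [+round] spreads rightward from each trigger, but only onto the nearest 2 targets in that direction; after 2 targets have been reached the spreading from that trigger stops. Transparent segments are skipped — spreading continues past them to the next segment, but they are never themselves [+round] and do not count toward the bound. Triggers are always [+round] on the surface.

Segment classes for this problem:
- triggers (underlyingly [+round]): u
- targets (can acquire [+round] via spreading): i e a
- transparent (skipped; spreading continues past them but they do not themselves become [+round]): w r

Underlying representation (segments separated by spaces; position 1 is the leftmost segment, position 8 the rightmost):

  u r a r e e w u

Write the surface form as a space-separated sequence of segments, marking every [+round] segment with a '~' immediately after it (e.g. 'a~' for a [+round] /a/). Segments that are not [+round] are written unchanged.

From /u/ at 1 rightward: 2 /r/ transparent; 3 /a/ → [+round]; 4 /r/ transparent; 5 /e/ → [+round]; bound reached.
From /u/ at 8 rightward: word edge.
Target with no active source: position 6 stays [-round].
[+round] positions on the surface: 1 3 5 8.

u~ r a~ r e~ e w u~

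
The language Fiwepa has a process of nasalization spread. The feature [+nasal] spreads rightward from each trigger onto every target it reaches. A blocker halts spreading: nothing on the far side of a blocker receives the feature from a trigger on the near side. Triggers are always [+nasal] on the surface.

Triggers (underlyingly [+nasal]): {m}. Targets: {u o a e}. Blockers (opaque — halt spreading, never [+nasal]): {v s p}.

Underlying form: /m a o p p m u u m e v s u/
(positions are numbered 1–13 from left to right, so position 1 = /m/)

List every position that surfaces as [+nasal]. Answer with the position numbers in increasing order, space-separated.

1 2 3 6 7 8 9 10

From /m/ at 1 rightward: 2 /a/ → [+nasal]; 3 /o/ → [+nasal]; 4 /p/ blocks.
From /m/ at 6 rightward: 7 /u/ → [+nasal]; 8 /u/ → [+nasal]; 9 /m/ is itself a trigger — this domain ends here.
From /m/ at 9 rightward: 10 /e/ → [+nasal]; 11 /v/ blocks.
Target with no active source: position 13 stays [-nasal].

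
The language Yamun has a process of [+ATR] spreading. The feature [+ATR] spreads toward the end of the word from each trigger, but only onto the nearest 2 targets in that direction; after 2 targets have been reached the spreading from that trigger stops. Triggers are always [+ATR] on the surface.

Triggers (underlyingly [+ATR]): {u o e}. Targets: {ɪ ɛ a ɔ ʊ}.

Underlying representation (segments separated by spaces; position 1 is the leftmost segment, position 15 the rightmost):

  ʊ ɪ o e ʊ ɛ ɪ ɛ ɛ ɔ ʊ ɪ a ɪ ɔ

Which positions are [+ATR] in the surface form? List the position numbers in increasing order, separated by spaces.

3 4 5 6

From /o/ at 3 rightward: 4 /e/ is itself a trigger — this domain ends here.
From /e/ at 4 rightward: 5 /ʊ/ → [+ATR]; 6 /ɛ/ → [+ATR]; bound reached.
Targets with no active source: positions 1 2 7 8 9 10 11 12 13 14 15 stay [-ATR].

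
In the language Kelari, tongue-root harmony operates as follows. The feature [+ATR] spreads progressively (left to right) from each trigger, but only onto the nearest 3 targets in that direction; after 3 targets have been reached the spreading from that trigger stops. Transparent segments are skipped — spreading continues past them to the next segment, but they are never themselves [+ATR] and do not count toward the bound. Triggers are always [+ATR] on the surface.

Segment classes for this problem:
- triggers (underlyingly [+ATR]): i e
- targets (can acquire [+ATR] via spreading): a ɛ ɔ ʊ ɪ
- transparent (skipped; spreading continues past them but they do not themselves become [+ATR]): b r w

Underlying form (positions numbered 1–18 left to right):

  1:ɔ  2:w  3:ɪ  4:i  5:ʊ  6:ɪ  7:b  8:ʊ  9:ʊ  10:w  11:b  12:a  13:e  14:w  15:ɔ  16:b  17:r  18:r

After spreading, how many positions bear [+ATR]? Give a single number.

6

From /i/ at 4 rightward: 5 /ʊ/ → [+ATR]; 6 /ɪ/ → [+ATR]; 7 /b/ transparent; 8 /ʊ/ → [+ATR]; bound reached.
From /e/ at 13 rightward: 14 /w/ transparent; 15 /ɔ/ → [+ATR]; 16 /b/ transparent; 17 /r/ transparent; 18 /r/ transparent; word edge.
Targets with no active source: positions 1 3 9 12 stay [-ATR].
[+ATR] positions on the surface: 4 5 6 8 13 15.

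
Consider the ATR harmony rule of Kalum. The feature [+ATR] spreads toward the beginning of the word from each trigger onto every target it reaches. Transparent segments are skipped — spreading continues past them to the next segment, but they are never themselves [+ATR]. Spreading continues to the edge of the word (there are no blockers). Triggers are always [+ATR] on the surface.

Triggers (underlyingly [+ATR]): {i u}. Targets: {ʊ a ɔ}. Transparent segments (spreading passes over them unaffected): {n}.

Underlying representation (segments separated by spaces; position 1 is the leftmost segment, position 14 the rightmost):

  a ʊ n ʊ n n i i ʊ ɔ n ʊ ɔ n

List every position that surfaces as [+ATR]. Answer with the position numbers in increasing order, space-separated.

From /i/ at 7 leftward: 6 /n/ transparent; 5 /n/ transparent; 4 /ʊ/ → [+ATR]; 3 /n/ transparent; 2 /ʊ/ → [+ATR]; 1 /a/ → [+ATR]; word edge.
From /i/ at 8 leftward: 7 /i/ is itself a trigger — this domain ends here.
Targets with no active source: positions 9 10 12 13 stay [-ATR].

1 2 4 7 8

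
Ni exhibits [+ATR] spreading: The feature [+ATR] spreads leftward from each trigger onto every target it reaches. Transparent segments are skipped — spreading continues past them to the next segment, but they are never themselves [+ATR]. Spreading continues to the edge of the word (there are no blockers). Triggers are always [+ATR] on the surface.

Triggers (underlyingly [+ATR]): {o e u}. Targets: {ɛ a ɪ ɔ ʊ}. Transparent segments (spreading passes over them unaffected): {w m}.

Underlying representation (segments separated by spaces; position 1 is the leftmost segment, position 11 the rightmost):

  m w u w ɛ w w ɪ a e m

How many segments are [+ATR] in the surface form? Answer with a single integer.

From /u/ at 3 leftward: 2 /w/ transparent; 1 /m/ transparent; word edge.
From /e/ at 10 leftward: 9 /a/ → [+ATR]; 8 /ɪ/ → [+ATR]; 7 /w/ transparent; 6 /w/ transparent; 5 /ɛ/ → [+ATR]; 4 /w/ transparent; 3 /u/ is itself a trigger — this domain ends here.
[+ATR] positions on the surface: 3 5 8 9 10.

5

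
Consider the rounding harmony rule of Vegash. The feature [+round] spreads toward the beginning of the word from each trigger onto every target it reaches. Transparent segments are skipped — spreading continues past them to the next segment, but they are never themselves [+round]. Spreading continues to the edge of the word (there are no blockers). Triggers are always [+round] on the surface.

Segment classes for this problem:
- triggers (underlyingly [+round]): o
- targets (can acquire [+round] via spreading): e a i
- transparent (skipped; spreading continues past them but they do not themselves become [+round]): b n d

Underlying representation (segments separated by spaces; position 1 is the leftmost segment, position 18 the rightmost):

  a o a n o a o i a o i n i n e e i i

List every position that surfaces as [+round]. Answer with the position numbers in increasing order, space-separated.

1 2 3 5 6 7 8 9 10

From /o/ at 2 leftward: 1 /a/ → [+round]; word edge.
From /o/ at 5 leftward: 4 /n/ transparent; 3 /a/ → [+round]; 2 /o/ is itself a trigger — this domain ends here.
From /o/ at 7 leftward: 6 /a/ → [+round]; 5 /o/ is itself a trigger — this domain ends here.
From /o/ at 10 leftward: 9 /a/ → [+round]; 8 /i/ → [+round]; 7 /o/ is itself a trigger — this domain ends here.
Targets with no active source: positions 11 13 15 16 17 18 stay [-round].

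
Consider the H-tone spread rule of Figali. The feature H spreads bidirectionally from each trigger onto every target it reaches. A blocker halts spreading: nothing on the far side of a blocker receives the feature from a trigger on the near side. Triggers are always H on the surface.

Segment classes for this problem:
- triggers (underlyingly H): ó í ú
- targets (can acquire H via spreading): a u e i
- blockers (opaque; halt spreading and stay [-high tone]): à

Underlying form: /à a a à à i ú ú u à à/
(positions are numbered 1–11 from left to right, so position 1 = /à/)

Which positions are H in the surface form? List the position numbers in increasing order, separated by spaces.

6 7 8 9

From /ú/ at 7 rightward: 8 /ú/ is itself a trigger — this domain ends here.
From /ú/ at 7 leftward: 6 /i/ → H; 5 /à/ blocks.
From /ú/ at 8 rightward: 9 /u/ → H; 10 /à/ blocks.
From /ú/ at 8 leftward: 7 /ú/ is itself a trigger — this domain ends here.
Targets with no active source: positions 2 3 stay [-high tone].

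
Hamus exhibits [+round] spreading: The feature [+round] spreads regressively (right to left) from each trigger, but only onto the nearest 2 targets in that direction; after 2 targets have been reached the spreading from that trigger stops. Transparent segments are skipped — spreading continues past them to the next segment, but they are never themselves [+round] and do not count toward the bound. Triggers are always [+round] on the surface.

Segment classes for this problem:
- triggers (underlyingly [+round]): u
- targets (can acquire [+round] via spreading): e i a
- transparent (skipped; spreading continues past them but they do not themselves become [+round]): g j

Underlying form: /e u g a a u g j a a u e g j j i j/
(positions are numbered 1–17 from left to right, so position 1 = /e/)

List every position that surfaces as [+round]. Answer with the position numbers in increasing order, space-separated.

1 2 4 5 6 9 10 11

From /u/ at 2 leftward: 1 /e/ → [+round]; word edge.
From /u/ at 6 leftward: 5 /a/ → [+round]; 4 /a/ → [+round]; bound reached.
From /u/ at 11 leftward: 10 /a/ → [+round]; 9 /a/ → [+round]; bound reached.
Targets with no active source: positions 12 16 stay [-round].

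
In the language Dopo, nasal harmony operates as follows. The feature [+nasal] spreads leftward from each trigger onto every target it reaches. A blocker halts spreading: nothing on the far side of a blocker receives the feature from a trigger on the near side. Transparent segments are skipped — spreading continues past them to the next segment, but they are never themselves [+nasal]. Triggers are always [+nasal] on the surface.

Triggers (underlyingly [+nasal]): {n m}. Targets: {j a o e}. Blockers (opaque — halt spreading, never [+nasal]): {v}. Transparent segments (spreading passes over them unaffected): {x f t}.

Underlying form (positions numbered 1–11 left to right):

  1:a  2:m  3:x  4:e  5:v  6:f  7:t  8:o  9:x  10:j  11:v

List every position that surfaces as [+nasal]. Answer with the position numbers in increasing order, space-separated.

From /m/ at 2 leftward: 1 /a/ → [+nasal]; word edge.
Targets with no active source: positions 4 8 10 stay [-nasal].

1 2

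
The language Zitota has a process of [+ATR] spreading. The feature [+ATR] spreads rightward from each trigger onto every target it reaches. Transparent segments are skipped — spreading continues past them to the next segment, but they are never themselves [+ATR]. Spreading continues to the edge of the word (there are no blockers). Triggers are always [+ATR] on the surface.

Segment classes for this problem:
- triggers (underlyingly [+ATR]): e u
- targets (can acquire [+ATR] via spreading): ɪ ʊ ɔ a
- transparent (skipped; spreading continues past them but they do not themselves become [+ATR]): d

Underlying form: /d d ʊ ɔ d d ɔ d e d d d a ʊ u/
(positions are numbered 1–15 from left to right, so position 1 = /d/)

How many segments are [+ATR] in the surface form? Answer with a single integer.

From /e/ at 9 rightward: 10 /d/ transparent; 11 /d/ transparent; 12 /d/ transparent; 13 /a/ → [+ATR]; 14 /ʊ/ → [+ATR]; 15 /u/ is itself a trigger — this domain ends here.
From /u/ at 15 rightward: word edge.
Targets with no active source: positions 3 4 7 stay [-ATR].
[+ATR] positions on the surface: 9 13 14 15.

4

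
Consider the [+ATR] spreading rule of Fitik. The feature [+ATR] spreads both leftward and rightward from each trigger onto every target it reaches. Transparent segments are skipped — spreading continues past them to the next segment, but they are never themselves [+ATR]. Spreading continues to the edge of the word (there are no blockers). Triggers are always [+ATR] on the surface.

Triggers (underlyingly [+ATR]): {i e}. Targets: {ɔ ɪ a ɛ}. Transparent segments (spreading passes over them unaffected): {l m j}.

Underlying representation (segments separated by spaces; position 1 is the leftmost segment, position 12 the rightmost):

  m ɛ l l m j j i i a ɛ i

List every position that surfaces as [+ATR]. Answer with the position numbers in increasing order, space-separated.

2 8 9 10 11 12

From /i/ at 8 rightward: 9 /i/ is itself a trigger — this domain ends here.
From /i/ at 8 leftward: 7 /j/ transparent; 6 /j/ transparent; 5 /m/ transparent; 4 /l/ transparent; 3 /l/ transparent; 2 /ɛ/ → [+ATR]; 1 /m/ transparent; word edge.
From /i/ at 9 rightward: 10 /a/ → [+ATR]; 11 /ɛ/ → [+ATR]; 12 /i/ is itself a trigger — this domain ends here.
From /i/ at 9 leftward: 8 /i/ is itself a trigger — this domain ends here.
From /i/ at 12 rightward: word edge.
From /i/ at 12 leftward: 11 /ɛ/ → [+ATR]; 10 /a/ → [+ATR]; 9 /i/ is itself a trigger — this domain ends here.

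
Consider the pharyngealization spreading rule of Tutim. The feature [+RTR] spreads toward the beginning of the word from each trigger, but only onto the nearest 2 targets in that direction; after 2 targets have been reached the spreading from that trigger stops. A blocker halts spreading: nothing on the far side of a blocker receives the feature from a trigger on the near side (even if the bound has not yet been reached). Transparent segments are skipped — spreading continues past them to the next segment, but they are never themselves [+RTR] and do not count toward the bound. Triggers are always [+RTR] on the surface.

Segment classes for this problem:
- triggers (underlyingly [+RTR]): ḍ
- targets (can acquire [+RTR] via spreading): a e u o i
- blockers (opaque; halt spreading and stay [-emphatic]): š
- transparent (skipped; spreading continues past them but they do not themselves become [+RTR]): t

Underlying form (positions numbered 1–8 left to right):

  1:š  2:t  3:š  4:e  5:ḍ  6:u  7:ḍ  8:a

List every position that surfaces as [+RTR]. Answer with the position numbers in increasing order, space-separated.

4 5 6 7

From /ḍ/ at 5 leftward: 4 /e/ → [+RTR]; 3 /š/ blocks.
From /ḍ/ at 7 leftward: 6 /u/ → [+RTR]; 5 /ḍ/ is itself a trigger — this domain ends here.
Target with no active source: position 8 stays [-emphatic].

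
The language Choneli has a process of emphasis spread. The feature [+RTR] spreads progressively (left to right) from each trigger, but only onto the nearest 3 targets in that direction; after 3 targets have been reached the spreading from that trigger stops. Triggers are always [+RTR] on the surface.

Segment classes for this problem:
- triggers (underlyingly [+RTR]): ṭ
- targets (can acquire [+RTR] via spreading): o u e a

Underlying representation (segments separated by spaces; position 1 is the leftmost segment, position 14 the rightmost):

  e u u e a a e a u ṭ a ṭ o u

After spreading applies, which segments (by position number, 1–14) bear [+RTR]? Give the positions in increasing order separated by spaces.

10 11 12 13 14

From /ṭ/ at 10 rightward: 11 /a/ → [+RTR]; 12 /ṭ/ is itself a trigger — this domain ends here.
From /ṭ/ at 12 rightward: 13 /o/ → [+RTR]; 14 /u/ → [+RTR]; word edge.
Targets with no active source: positions 1 2 3 4 5 6 7 8 9 stay [-emphatic].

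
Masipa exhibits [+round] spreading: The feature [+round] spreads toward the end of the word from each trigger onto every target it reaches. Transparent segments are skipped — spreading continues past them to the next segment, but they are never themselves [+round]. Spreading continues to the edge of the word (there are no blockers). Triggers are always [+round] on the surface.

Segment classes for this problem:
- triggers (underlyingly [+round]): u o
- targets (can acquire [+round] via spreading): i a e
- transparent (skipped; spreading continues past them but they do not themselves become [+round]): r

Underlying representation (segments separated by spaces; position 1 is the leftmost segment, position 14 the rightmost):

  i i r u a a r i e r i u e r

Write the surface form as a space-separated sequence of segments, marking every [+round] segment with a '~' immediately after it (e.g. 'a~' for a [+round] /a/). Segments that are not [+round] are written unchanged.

From /u/ at 4 rightward: 5 /a/ → [+round]; 6 /a/ → [+round]; 7 /r/ transparent; 8 /i/ → [+round]; 9 /e/ → [+round]; 10 /r/ transparent; 11 /i/ → [+round]; 12 /u/ is itself a trigger — this domain ends here.
From /u/ at 12 rightward: 13 /e/ → [+round]; 14 /r/ transparent; word edge.
Targets with no active source: positions 1 2 stay [-round].
[+round] positions on the surface: 4 5 6 8 9 11 12 13.

i i r u~ a~ a~ r i~ e~ r i~ u~ e~ r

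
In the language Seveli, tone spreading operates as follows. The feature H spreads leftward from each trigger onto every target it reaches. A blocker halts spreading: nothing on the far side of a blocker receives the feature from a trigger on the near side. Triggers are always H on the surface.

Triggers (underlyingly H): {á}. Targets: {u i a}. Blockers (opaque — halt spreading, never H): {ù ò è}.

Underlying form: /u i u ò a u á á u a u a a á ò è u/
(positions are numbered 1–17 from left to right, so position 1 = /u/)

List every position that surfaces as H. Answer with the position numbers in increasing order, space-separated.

5 6 7 8 9 10 11 12 13 14

From /á/ at 7 leftward: 6 /u/ → H; 5 /a/ → H; 4 /ò/ blocks.
From /á/ at 8 leftward: 7 /á/ is itself a trigger — this domain ends here.
From /á/ at 14 leftward: 13 /a/ → H; 12 /a/ → H; 11 /u/ → H; 10 /a/ → H; 9 /u/ → H; 8 /á/ is itself a trigger — this domain ends here.
Targets with no active source: positions 1 2 3 17 stay [-high tone].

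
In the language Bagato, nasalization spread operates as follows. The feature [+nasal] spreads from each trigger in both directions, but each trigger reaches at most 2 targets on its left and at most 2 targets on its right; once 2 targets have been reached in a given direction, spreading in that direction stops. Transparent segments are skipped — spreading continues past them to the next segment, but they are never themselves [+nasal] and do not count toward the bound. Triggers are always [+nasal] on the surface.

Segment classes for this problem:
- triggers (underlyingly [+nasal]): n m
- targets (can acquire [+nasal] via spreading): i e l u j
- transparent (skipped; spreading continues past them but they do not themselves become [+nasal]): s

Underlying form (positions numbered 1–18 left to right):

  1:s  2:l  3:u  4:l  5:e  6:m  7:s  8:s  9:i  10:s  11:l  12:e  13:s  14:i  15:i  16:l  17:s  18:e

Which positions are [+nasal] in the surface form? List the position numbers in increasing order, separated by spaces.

From /m/ at 6 rightward: 7 /s/ transparent; 8 /s/ transparent; 9 /i/ → [+nasal]; 10 /s/ transparent; 11 /l/ → [+nasal]; bound reached.
From /m/ at 6 leftward: 5 /e/ → [+nasal]; 4 /l/ → [+nasal]; bound reached.
Targets with no active source: positions 2 3 12 14 15 16 18 stay [-nasal].

4 5 6 9 11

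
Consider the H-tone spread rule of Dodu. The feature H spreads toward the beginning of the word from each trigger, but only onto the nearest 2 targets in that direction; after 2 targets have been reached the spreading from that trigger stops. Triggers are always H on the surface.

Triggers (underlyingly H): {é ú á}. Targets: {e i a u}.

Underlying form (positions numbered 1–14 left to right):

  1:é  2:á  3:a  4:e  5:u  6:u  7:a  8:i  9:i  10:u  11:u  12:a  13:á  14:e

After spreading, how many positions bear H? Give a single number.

5

From /é/ at 1 leftward: word edge.
From /á/ at 2 leftward: 1 /é/ is itself a trigger — this domain ends here.
From /á/ at 13 leftward: 12 /a/ → H; 11 /u/ → H; bound reached.
Targets with no active source: positions 3 4 5 6 7 8 9 10 14 stay [-high tone].
H positions on the surface: 1 2 11 12 13.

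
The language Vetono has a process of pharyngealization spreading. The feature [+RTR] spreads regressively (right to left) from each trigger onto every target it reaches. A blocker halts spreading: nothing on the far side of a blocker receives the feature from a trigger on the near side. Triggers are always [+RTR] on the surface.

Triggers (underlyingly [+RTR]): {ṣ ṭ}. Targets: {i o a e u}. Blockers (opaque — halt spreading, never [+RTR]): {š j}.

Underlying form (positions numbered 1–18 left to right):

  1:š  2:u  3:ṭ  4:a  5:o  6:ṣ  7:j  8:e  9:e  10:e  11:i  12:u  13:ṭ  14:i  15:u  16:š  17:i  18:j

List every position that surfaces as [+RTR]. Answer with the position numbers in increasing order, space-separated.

From /ṭ/ at 3 leftward: 2 /u/ → [+RTR]; 1 /š/ blocks.
From /ṣ/ at 6 leftward: 5 /o/ → [+RTR]; 4 /a/ → [+RTR]; 3 /ṭ/ is itself a trigger — this domain ends here.
From /ṭ/ at 13 leftward: 12 /u/ → [+RTR]; 11 /i/ → [+RTR]; 10 /e/ → [+RTR]; 9 /e/ → [+RTR]; 8 /e/ → [+RTR]; 7 /j/ blocks.
Targets with no active source: positions 14 15 17 stay [-emphatic].

2 3 4 5 6 8 9 10 11 12 13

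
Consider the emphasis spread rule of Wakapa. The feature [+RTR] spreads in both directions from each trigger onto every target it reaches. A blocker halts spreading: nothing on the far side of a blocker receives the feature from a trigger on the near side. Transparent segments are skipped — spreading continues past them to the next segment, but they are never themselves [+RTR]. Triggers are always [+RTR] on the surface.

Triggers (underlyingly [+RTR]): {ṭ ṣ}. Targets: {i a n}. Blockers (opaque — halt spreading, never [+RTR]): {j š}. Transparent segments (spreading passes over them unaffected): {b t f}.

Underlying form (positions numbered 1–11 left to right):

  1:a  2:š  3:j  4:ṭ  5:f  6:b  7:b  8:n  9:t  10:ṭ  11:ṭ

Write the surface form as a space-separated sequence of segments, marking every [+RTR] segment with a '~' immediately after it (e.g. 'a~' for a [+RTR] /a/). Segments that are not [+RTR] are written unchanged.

From /ṭ/ at 4 rightward: 5 /f/ transparent; 6 /b/ transparent; 7 /b/ transparent; 8 /n/ → [+RTR]; 9 /t/ transparent; 10 /ṭ/ is itself a trigger — this domain ends here.
From /ṭ/ at 4 leftward: 3 /j/ blocks.
From /ṭ/ at 10 rightward: 11 /ṭ/ is itself a trigger — this domain ends here.
From /ṭ/ at 10 leftward: 9 /t/ transparent; 8 /n/ → [+RTR]; 7 /b/ transparent; 6 /b/ transparent; 5 /f/ transparent; 4 /ṭ/ is itself a trigger — this domain ends here.
From /ṭ/ at 11 rightward: word edge.
From /ṭ/ at 11 leftward: 10 /ṭ/ is itself a trigger — this domain ends here.
Target with no active source: position 1 stays [-emphatic].
[+RTR] positions on the surface: 4 8 10 11.

a š j ṭ~ f b b n~ t ṭ~ ṭ~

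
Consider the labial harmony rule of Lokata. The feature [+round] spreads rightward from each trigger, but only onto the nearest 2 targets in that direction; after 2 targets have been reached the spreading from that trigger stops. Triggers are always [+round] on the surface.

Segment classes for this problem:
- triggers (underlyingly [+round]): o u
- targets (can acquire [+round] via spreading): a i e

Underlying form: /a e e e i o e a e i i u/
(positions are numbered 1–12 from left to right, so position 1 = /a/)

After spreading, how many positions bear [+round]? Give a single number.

From /o/ at 6 rightward: 7 /e/ → [+round]; 8 /a/ → [+round]; bound reached.
From /u/ at 12 rightward: word edge.
Targets with no active source: positions 1 2 3 4 5 9 10 11 stay [-round].
[+round] positions on the surface: 6 7 8 12.

4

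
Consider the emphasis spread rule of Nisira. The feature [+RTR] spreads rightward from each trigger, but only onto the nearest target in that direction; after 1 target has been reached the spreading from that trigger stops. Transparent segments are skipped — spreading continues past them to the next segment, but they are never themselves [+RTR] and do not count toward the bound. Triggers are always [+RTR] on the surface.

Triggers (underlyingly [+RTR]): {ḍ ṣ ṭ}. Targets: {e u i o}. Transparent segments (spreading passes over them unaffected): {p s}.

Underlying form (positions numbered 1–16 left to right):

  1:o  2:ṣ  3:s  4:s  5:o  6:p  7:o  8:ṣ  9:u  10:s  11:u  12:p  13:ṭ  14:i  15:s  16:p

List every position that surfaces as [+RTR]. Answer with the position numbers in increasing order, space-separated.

2 5 8 9 13 14

From /ṣ/ at 2 rightward: 3 /s/ transparent; 4 /s/ transparent; 5 /o/ → [+RTR]; bound reached.
From /ṣ/ at 8 rightward: 9 /u/ → [+RTR]; bound reached.
From /ṭ/ at 13 rightward: 14 /i/ → [+RTR]; bound reached.
Targets with no active source: positions 1 7 11 stay [-emphatic].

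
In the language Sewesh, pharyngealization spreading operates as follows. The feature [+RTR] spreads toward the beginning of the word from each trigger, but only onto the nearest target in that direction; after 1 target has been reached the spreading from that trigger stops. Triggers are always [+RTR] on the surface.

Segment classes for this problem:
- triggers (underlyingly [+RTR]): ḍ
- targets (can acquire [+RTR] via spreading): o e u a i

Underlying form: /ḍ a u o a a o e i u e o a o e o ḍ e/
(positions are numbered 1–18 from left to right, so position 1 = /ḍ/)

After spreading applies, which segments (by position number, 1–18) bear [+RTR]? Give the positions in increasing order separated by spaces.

1 16 17

From /ḍ/ at 1 leftward: word edge.
From /ḍ/ at 17 leftward: 16 /o/ → [+RTR]; bound reached.
Targets with no active source: positions 2 3 4 5 6 7 8 9 10 11 12 13 14 15 18 stay [-emphatic].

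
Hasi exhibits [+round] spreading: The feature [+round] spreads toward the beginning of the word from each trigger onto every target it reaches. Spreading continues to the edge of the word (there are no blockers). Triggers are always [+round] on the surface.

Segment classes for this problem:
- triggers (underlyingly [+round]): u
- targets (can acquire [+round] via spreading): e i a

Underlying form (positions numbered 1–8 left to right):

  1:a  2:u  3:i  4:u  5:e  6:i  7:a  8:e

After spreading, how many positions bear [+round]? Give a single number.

4

From /u/ at 2 leftward: 1 /a/ → [+round]; word edge.
From /u/ at 4 leftward: 3 /i/ → [+round]; 2 /u/ is itself a trigger — this domain ends here.
Targets with no active source: positions 5 6 7 8 stay [-round].
[+round] positions on the surface: 1 2 3 4.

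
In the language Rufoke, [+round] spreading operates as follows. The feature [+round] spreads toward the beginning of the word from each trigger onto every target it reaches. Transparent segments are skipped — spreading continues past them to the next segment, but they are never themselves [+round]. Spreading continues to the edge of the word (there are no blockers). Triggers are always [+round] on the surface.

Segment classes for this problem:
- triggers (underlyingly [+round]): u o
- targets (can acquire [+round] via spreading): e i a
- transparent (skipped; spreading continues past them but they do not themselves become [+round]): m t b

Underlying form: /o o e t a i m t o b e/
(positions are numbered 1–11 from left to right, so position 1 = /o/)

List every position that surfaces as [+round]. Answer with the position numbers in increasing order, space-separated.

1 2 3 5 6 9

From /o/ at 1 leftward: word edge.
From /o/ at 2 leftward: 1 /o/ is itself a trigger — this domain ends here.
From /o/ at 9 leftward: 8 /t/ transparent; 7 /m/ transparent; 6 /i/ → [+round]; 5 /a/ → [+round]; 4 /t/ transparent; 3 /e/ → [+round]; 2 /o/ is itself a trigger — this domain ends here.
Target with no active source: position 11 stays [-round].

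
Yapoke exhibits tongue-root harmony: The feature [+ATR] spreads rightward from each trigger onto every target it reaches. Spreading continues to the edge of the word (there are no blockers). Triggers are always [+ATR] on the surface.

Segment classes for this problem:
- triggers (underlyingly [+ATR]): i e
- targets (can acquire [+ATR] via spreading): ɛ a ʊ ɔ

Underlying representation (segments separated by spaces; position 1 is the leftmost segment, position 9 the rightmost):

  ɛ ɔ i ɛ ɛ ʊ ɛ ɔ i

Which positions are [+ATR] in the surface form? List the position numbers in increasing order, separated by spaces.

From /i/ at 3 rightward: 4 /ɛ/ → [+ATR]; 5 /ɛ/ → [+ATR]; 6 /ʊ/ → [+ATR]; 7 /ɛ/ → [+ATR]; 8 /ɔ/ → [+ATR]; 9 /i/ is itself a trigger — this domain ends here.
From /i/ at 9 rightward: word edge.
Targets with no active source: positions 1 2 stay [-ATR].

3 4 5 6 7 8 9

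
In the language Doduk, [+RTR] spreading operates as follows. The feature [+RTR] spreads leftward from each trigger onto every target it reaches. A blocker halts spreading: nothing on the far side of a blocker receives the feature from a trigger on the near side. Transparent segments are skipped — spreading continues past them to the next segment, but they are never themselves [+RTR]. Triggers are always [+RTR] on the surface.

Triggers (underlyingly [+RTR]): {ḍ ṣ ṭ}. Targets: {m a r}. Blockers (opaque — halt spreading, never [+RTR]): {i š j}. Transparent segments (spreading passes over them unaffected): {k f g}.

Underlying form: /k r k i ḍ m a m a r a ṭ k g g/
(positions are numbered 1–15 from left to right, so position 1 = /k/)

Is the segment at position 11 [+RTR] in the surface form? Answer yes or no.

yes

From /ḍ/ at 5 leftward: 4 /i/ blocks.
From /ṭ/ at 12 leftward: 11 /a/ → [+RTR]; 10 /r/ → [+RTR]; 9 /a/ → [+RTR]; 8 /m/ → [+RTR]; 7 /a/ → [+RTR]; 6 /m/ → [+RTR]; 5 /ḍ/ is itself a trigger — this domain ends here.
Target with no active source: position 2 stays [-emphatic].
[+RTR] positions on the surface: 5 6 7 8 9 10 11 12.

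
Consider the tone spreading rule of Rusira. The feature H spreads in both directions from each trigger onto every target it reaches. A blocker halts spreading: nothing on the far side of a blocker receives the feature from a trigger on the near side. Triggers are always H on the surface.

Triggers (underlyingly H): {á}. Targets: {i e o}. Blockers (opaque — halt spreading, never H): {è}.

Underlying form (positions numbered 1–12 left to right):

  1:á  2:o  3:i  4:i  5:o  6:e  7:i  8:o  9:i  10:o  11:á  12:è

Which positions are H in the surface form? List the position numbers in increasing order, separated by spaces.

From /á/ at 1 rightward: 2 /o/ → H; 3 /i/ → H; 4 /i/ → H; 5 /o/ → H; 6 /e/ → H; 7 /i/ → H; 8 /o/ → H; 9 /i/ → H; 10 /o/ → H; 11 /á/ is itself a trigger — this domain ends here.
From /á/ at 1 leftward: word edge.
From /á/ at 11 rightward: 12 /è/ blocks.
From /á/ at 11 leftward: 10 /o/ → H; 9 /i/ → H; 8 /o/ → H; 7 /i/ → H; 6 /e/ → H; 5 /o/ → H; 4 /i/ → H; 3 /i/ → H; 2 /o/ → H; 1 /á/ is itself a trigger — this domain ends here.

1 2 3 4 5 6 7 8 9 10 11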